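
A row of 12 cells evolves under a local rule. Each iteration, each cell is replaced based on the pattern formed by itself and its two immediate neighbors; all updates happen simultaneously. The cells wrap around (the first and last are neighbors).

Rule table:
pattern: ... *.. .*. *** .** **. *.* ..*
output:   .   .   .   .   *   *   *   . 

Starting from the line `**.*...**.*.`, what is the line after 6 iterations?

.........*..

***....***.*
..*....*.***
........**.*
........***.
........*.*.
.........*..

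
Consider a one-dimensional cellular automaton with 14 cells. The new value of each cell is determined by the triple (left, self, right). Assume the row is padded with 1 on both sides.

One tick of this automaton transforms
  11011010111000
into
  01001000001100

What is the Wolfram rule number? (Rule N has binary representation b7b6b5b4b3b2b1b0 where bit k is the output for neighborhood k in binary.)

position 0: 111 → 0  (bit 7 = 0)
position 1: 110 → 1  (bit 6 = 1)
position 2: 101 → 0  (bit 5 = 0)
position 11: 100 → 1  (bit 4 = 1)
position 3: 011 → 0  (bit 3 = 0)
position 6: 010 → 0  (bit 2 = 0)
position 13: 001 → 0  (bit 1 = 0)
position 12: 000 → 0  (bit 0 = 0)
bits b7..b0 = 01010000 = 80

80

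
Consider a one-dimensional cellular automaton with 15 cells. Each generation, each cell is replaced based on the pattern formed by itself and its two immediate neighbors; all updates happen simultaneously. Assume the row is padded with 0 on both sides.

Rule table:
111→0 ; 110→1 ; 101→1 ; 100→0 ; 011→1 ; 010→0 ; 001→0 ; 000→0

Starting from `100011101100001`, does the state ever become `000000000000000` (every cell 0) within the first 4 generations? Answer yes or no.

000010111100000
000001100100000
000001100000000
000001100000000
generation 4 is 000001100000000, still not uniform 0

no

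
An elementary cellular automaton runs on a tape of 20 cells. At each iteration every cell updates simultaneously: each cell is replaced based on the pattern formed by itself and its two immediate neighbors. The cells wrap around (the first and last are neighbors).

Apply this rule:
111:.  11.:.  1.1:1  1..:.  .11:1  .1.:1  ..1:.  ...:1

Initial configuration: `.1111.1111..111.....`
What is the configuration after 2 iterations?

.1...11.....1...1111
11.1.1..111.1.1.1...

11.1.1..111.1.1.1...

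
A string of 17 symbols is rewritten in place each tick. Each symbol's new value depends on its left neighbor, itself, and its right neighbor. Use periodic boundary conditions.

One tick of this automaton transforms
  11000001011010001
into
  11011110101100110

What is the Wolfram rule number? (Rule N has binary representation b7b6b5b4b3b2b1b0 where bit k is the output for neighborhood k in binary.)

position 0: 111 → 1  (bit 7 = 1)
position 1: 110 → 1  (bit 6 = 1)
position 8: 101 → 1  (bit 5 = 1)
position 2: 100 → 0  (bit 4 = 0)
position 9: 011 → 0  (bit 3 = 0)
position 7: 010 → 0  (bit 2 = 0)
position 6: 001 → 1  (bit 1 = 1)
position 3: 000 → 1  (bit 0 = 1)
bits b7..b0 = 11100011 = 227

227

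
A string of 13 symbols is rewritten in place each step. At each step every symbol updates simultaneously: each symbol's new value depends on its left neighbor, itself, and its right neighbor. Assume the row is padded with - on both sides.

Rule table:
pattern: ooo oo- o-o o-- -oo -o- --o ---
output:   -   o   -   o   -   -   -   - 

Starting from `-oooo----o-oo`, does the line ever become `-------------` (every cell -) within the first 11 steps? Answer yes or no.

yes

----oo------o
-----oo------
------oo-----
-------oo----
--------oo---
---------oo--
----------oo-
-----------oo
------------o
-------------
all cells are - at step 10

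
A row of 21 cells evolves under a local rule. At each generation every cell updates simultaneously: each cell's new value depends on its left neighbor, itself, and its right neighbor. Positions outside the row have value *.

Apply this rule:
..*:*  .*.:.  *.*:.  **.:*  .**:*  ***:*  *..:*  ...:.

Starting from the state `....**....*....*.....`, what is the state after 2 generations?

*..****..*.*..*.*...*
*********...**...*.**

*********...**...*.**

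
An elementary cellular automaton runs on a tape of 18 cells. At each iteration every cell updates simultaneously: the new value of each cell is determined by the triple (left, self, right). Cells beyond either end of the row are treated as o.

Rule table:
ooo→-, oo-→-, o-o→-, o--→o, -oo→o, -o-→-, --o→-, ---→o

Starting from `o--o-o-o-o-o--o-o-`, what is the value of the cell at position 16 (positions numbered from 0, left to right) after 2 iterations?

-o----------o-----
--ooooooooo--oooo-
position 16 holds o

o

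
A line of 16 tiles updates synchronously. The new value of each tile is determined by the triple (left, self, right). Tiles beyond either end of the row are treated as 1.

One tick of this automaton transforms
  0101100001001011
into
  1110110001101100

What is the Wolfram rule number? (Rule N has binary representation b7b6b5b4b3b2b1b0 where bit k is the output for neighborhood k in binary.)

116

position 15: 111 → 0  (bit 7 = 0)
position 4: 110 → 1  (bit 6 = 1)
position 0: 101 → 1  (bit 5 = 1)
position 5: 100 → 1  (bit 4 = 1)
position 3: 011 → 0  (bit 3 = 0)
position 1: 010 → 1  (bit 2 = 1)
position 8: 001 → 0  (bit 1 = 0)
position 6: 000 → 0  (bit 0 = 0)
bits b7..b0 = 01110100 = 116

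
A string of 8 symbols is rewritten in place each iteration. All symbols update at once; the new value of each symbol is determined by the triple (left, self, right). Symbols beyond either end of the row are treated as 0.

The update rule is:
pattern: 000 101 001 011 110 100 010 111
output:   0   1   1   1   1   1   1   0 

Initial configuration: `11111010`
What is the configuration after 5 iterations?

11000011

10001111
11011001
11111111
10000001
11000011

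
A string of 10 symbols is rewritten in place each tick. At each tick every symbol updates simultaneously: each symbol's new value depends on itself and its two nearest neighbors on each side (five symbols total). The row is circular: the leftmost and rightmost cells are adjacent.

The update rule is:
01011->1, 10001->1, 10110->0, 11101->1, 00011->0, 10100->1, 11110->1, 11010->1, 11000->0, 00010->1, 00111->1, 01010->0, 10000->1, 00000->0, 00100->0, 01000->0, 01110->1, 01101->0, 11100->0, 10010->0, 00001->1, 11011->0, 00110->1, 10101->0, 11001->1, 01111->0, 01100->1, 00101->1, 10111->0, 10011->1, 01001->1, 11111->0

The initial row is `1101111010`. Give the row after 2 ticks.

0000011101
0101011111

0101011111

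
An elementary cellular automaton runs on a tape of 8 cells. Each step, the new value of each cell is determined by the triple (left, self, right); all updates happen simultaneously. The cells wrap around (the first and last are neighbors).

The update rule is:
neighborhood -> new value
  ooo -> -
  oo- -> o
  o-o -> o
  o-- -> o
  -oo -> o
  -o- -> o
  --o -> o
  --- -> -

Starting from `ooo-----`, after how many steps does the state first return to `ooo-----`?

6

o-oo---o
ooooo-oo
----ooo-
---oo-oo
o-oooooo
ooo-----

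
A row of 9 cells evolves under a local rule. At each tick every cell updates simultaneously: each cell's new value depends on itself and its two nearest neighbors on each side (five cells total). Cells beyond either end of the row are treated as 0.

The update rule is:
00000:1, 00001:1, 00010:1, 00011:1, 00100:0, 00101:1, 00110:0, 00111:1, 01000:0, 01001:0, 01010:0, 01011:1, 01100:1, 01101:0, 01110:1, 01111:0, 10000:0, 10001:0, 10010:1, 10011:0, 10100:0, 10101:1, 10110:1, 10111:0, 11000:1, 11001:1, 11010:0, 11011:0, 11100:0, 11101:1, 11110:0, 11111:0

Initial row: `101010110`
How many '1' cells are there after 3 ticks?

101011111
101100000
111110111
count of 1: 8

8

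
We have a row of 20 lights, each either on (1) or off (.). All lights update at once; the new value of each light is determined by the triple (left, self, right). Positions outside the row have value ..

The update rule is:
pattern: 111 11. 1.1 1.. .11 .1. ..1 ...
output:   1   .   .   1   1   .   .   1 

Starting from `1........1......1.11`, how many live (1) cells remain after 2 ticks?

tick 1: .1111111..11111...1.
tick 2: .111111.1.1111.11..1
count of 1: 14

14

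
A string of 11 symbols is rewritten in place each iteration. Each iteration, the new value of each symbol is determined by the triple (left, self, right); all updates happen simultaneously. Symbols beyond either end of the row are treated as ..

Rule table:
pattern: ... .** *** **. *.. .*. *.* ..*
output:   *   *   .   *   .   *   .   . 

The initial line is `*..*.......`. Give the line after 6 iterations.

*..*.*.**.*

*..*.******
*..*.*....*
*..*.*.**.*
*..*.*.**.*  (fixed point — unchanged through iteration 6)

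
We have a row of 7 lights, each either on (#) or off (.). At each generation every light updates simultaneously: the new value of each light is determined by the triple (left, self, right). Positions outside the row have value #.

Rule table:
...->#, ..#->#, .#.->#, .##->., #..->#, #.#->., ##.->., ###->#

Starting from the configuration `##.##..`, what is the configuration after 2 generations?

.####.#

generation 1: #....##
generation 2: .####.#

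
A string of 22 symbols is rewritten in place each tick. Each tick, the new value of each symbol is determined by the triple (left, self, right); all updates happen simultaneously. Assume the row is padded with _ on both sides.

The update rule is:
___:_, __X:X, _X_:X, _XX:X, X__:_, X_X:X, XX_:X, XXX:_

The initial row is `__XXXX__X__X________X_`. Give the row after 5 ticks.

X_XXX____XXX___XX___X_

_XX__X_XX_XX_______XX_
XXX_XXXXXXXX______XXX_
X_XXX______X_____XX_X_
XXX_X_____XX____XXXXX_
X_XXX____XXX___XX___X_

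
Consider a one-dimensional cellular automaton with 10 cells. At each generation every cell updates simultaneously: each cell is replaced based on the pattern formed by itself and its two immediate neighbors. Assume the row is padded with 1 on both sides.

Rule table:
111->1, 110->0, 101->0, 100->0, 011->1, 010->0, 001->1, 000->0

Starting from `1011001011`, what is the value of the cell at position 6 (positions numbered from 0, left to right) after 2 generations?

0010010011
0100100111
position 6 holds 0

0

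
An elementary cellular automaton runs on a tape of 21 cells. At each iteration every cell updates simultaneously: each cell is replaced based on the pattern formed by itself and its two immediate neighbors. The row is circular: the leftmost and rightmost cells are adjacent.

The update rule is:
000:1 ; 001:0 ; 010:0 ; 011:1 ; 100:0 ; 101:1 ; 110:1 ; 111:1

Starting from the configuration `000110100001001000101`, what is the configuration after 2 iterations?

001111001101111000000

iteration 1: 010111001100000010010
iteration 2: 001111001101111000000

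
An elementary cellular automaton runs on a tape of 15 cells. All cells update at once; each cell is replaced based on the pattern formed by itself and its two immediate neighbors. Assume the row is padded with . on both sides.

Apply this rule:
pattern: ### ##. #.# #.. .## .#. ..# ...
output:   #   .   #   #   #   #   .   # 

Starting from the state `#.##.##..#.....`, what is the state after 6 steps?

###.##.#.######
##.##.########.
#.##.########.#
###.########.##
##.########.##.
#.########.##.#

#.########.##.#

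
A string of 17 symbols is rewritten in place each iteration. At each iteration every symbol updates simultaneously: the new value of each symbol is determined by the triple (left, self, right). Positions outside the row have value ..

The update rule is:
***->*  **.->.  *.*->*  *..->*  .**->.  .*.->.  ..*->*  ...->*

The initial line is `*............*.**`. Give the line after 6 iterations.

*.*.*.**.*.*.*.**

iteration 1: .************.*..
iteration 2: *.**********.*.**
iteration 3: .*.********.*.*..
iteration 4: *.*.******.*.*.**
iteration 5: .*.*.****.*.*.*..
iteration 6: *.*.*.**.*.*.*.**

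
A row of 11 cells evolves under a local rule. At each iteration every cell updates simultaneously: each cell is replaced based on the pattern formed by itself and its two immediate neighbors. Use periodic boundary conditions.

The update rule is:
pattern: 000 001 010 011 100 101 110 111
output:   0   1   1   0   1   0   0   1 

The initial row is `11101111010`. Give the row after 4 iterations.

01000110010
11101001111
11001110111
10110100011

10110100011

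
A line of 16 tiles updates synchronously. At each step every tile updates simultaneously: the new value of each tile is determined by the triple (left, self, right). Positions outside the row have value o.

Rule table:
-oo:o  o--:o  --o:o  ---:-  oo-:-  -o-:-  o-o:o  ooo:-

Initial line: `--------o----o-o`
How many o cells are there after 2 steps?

o------o-o--o-oo
-o----o-o-oo-oo-
count of o: 7

7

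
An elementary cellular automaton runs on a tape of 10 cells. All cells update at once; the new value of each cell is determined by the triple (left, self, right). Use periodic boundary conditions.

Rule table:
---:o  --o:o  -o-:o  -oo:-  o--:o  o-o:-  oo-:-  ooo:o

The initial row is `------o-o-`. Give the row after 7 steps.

ooooooo-oo
oooooo---o
ooooo-ooo-
-ooo---o--
o-o-oooooo
--o--ooooo
ooooo-ooo-

ooooo-ooo-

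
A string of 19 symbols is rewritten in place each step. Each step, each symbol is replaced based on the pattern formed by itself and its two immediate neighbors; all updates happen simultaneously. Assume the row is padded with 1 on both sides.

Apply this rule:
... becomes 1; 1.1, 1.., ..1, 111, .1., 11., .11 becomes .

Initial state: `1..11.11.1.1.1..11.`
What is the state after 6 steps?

.11111111111111111.

...................
.11111111111111111.
...................  (repeats step 1; period 2)
step 6: .11111111111111111.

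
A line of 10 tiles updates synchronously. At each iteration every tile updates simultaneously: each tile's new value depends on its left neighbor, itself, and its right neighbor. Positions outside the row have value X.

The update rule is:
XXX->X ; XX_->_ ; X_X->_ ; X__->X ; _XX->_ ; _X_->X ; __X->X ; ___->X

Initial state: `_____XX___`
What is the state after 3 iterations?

XXXXX__XXX
XXXX_XX_XX
XXX______X

XXX______X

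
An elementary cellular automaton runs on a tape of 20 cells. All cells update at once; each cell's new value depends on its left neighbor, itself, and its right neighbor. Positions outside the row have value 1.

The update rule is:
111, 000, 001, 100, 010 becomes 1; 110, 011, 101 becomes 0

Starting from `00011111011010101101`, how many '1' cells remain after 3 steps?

11101110000010100000
11000101111110111111
10111100111100011111
count of 1: 14

14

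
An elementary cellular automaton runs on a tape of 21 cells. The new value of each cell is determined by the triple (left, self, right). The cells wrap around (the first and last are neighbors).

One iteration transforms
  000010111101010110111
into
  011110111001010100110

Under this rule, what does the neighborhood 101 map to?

At position 5 the neighborhood is 101; the next row has 0 there.

0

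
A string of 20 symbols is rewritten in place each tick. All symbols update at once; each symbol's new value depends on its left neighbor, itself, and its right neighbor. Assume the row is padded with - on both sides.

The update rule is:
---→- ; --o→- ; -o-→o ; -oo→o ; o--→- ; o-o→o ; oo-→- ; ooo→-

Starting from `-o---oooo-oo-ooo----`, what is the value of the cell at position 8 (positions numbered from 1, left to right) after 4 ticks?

-o---o---oo-oo------
-o---o---o-oo-------
-o---o---ooo--------
-o---o---o----------
position 8 holds -

-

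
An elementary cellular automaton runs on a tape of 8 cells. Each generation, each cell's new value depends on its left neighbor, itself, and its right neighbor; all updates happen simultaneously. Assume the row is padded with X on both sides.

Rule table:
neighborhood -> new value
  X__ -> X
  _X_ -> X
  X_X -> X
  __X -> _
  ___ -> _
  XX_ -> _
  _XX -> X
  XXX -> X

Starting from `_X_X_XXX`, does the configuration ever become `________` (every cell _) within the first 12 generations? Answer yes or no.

no

generation 1: XXXXXXXX
generation 2: XXXXXXXX  (fixed point — unchanged through generation 12)
generation 12 is XXXXXXXX, still not uniform _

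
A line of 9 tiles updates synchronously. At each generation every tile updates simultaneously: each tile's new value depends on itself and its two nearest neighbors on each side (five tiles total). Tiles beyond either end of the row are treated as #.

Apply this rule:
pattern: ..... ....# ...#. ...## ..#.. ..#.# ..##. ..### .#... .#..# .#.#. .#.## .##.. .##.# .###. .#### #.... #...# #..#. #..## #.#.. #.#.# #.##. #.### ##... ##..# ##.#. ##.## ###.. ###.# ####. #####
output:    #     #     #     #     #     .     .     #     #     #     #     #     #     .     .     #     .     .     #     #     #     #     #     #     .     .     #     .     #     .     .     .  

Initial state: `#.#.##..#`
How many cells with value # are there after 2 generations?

4

.#####.##
.##....##
count of #: 4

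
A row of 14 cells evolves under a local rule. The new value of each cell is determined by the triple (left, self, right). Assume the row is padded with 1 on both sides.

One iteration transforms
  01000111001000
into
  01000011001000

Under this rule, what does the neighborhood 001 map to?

At position 4 the neighborhood is 001; the next row has 0 there.

0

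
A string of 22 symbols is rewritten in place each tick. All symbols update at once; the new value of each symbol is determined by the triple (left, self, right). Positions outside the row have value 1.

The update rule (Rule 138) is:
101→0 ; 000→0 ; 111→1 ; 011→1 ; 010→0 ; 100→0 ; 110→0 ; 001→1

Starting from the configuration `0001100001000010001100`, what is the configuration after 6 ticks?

0001000010001100111111

0011000010000100011001
0110000100001000110011
0100001000010001100111
0000010000100011001111
0000100001000110011111
0001000010001100111111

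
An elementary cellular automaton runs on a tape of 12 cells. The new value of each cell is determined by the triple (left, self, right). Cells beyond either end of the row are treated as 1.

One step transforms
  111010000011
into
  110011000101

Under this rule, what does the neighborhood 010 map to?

1

At position 4 the neighborhood is 010; the next row has 1 there.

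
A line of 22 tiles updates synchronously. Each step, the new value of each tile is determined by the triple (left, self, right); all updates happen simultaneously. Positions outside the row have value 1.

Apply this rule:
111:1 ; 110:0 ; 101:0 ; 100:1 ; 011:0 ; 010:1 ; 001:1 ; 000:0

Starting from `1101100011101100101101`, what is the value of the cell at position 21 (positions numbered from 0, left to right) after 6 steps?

0

1000010101000011100000
0100110101100101010001
0111000100011101011010
0010101110101001000010
1110100100101111100110
1100111111100111011000
position 21 holds 0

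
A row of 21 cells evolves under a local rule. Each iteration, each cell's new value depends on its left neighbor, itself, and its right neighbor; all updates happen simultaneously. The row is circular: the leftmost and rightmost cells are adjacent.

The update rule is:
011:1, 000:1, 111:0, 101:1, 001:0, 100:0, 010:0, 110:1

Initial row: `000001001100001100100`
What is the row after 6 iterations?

111100001101101100001
000101101111111101101
010011111000000111110
000010001011110100010
111000100110011001000
101010000110011000010

101010000110011000010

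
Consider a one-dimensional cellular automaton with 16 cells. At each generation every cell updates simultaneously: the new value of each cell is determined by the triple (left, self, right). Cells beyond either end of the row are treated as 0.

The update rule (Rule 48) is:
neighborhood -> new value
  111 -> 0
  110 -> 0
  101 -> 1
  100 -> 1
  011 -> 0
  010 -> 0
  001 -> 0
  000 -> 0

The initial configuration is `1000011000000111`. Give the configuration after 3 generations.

0001000001000000

0100000100000000
0010000010000000
0001000001000000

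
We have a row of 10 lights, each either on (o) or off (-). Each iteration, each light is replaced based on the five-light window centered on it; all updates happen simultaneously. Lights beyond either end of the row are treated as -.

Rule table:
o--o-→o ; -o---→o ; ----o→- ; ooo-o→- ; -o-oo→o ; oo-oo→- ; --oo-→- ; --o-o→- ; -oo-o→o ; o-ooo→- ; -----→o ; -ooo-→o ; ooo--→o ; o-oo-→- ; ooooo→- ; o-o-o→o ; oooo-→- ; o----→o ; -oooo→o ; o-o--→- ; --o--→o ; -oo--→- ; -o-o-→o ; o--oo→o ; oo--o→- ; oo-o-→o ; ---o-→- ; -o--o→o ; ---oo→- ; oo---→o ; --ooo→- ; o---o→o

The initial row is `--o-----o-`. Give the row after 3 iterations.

o---ooo-oo

--oooo--oo
---o-o-o--
o---ooo-oo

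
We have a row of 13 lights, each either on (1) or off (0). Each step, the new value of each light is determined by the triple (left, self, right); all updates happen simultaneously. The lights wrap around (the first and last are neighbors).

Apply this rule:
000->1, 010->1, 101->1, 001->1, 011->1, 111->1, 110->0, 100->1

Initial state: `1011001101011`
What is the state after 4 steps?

0110111011111
1101110111110
1011101111101
0111011111011

0111011111011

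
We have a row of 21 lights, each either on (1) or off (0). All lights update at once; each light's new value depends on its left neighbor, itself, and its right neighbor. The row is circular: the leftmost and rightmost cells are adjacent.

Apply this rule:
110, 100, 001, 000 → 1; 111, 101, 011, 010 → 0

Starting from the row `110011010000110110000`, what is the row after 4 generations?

001001000010010000010

011101001111010011111
000100110001001100001
111011011110110111110
001001000010010000010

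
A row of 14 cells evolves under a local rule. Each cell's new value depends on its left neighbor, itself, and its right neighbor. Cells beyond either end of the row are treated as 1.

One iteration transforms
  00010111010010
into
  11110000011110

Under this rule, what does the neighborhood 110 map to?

0

At position 7 the neighborhood is 110; the next row has 0 there.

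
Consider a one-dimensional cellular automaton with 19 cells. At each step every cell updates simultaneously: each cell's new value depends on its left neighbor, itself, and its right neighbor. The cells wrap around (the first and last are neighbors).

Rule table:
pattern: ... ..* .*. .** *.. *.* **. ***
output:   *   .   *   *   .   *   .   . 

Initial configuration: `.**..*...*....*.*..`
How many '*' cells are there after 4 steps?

9

.*...*.*.*.**.***.*
**.*.*******.**..**
..****......**...*.
*.*....****.*..*.*.
count of *: 9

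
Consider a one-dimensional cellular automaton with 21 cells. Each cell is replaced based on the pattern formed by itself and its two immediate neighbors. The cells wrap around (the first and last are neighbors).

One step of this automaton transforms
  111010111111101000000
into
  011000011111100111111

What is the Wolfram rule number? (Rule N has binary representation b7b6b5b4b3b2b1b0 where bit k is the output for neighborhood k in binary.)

211

position 1: 111 → 1  (bit 7 = 1)
position 2: 110 → 1  (bit 6 = 1)
position 3: 101 → 0  (bit 5 = 0)
position 15: 100 → 1  (bit 4 = 1)
position 0: 011 → 0  (bit 3 = 0)
position 4: 010 → 0  (bit 2 = 0)
position 20: 001 → 1  (bit 1 = 1)
position 16: 000 → 1  (bit 0 = 1)
bits b7..b0 = 11010011 = 211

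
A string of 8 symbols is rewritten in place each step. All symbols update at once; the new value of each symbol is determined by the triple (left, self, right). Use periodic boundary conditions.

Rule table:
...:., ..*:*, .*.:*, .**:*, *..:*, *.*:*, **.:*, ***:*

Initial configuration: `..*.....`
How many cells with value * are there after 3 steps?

7

step 1: .***....
step 2: *****...
step 3: ******.*
count of *: 7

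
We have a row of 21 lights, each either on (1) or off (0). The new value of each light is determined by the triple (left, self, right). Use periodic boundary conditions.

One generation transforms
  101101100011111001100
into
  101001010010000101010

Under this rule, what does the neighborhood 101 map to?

At position 1 the neighborhood is 101; the next row has 0 there.

0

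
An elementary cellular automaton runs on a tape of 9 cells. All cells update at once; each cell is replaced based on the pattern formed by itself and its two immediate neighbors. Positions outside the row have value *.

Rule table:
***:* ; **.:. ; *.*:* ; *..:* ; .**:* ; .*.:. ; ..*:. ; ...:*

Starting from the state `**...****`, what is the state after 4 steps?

*.**.****
.**.*****
**.******
*.*******

*.*******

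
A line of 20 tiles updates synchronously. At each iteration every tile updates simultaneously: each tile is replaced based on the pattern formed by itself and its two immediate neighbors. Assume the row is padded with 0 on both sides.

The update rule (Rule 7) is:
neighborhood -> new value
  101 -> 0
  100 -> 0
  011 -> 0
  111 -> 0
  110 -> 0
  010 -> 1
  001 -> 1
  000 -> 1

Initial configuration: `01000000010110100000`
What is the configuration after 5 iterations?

11011111110000101111
00000000000111100000
11111111111000001111
00000000000011110000
11111111111100000111

11111111111100000111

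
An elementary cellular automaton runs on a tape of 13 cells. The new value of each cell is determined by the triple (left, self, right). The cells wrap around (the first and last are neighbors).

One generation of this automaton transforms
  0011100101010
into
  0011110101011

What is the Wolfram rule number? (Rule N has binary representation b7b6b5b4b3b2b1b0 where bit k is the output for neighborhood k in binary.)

220

position 3: 111 → 1  (bit 7 = 1)
position 4: 110 → 1  (bit 6 = 1)
position 8: 101 → 0  (bit 5 = 0)
position 5: 100 → 1  (bit 4 = 1)
position 2: 011 → 1  (bit 3 = 1)
position 7: 010 → 1  (bit 2 = 1)
position 1: 001 → 0  (bit 1 = 0)
position 0: 000 → 0  (bit 0 = 0)
bits b7..b0 = 11011100 = 220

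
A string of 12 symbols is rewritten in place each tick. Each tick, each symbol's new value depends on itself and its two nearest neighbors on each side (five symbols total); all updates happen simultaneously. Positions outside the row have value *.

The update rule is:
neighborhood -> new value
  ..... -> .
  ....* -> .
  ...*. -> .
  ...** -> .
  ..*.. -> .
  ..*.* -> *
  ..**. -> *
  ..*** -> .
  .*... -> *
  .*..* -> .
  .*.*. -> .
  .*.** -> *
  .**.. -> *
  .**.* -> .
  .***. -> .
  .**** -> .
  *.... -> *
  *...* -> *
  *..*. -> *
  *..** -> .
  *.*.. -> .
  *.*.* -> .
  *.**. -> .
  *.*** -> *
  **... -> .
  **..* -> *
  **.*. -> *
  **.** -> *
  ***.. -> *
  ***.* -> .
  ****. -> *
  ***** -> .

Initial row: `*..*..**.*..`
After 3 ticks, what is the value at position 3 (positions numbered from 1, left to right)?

.

***...*.*...
.**.*.*..**.
*..*.....*.*
position 3 holds .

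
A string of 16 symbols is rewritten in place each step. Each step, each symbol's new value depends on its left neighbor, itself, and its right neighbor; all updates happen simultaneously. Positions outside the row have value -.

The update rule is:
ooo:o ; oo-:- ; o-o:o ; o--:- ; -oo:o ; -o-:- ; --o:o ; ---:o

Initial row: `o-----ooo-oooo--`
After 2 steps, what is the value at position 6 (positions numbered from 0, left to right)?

step 1: --oooooo-oooo--o
step 2: ooooooo-oooo--o-
position 6 holds o

o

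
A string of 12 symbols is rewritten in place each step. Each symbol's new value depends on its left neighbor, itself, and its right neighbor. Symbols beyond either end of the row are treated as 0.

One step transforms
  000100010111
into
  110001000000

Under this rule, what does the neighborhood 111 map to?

At position 10 the neighborhood is 111; the next row has 0 there.

0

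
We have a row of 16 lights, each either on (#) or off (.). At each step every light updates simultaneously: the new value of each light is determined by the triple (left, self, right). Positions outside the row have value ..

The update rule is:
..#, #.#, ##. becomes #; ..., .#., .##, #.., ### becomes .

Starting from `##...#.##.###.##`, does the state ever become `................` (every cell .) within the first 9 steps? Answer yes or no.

.#..#.#.##..##.#
#..#.#.#.#.#.##.
..#.#.#.#.#.#.#.
.#.#.#.#.#.#.#..
#.#.#.#.#.#.#...
.#.#.#.#.#.#....
#.#.#.#.#.#.....
.#.#.#.#.#......
#.#.#.#.#.......
step 9 is #.#.#.#.#......., still not uniform .

no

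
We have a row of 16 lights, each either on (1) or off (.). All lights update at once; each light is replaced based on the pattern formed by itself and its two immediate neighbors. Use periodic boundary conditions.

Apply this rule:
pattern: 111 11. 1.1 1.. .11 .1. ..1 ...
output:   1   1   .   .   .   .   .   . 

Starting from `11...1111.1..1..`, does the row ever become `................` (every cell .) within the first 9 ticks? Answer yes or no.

yes

.1....111.......
.......11.......
........1.......
................
all cells are . at tick 4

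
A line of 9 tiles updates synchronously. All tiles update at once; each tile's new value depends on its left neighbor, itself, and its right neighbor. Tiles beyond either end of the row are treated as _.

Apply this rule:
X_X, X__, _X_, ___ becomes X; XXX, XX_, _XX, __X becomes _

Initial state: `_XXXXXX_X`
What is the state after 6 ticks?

XXXX_____

_______XX
XXXXXX___
______XXX
XXXXX____
_____XXXX
XXXX_____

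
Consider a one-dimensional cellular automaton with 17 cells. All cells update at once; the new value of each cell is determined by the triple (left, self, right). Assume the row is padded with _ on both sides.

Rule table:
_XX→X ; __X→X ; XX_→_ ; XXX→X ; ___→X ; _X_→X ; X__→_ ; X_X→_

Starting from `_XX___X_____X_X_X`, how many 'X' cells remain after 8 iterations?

9

XX__XXX_XXXXX_X_X
X__XXX__XXXX__X_X
X_XXX__XXXX__XX_X
X_XX__XXXX__XX__X
X_X__XXXX__XX__XX
X_X_XXXX__XX__XX_
X_X_XXX__XX__XX__
X_X_XX__XX__XX__X
count of X: 9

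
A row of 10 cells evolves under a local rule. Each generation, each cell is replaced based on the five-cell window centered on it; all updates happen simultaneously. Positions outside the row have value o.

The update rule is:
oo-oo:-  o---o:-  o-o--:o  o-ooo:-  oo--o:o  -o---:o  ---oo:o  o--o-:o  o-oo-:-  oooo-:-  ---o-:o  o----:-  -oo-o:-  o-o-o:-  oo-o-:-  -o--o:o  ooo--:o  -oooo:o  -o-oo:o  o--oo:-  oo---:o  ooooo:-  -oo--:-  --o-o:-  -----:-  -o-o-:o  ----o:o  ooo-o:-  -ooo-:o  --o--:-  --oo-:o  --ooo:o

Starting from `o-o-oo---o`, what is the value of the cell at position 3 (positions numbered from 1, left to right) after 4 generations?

o

---o--o-oo
o-o-oo-o-o
---o----o-
o-o-o-oo-o
position 3 holds o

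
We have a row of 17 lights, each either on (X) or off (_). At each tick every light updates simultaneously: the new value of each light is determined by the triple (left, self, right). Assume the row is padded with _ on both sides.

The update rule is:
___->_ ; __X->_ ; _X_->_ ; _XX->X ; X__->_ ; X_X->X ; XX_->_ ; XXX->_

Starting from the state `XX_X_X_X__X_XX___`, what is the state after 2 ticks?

_X_X_X_____X_____

tick 1: X_X_X_X____XX____
tick 2: _X_X_X_____X_____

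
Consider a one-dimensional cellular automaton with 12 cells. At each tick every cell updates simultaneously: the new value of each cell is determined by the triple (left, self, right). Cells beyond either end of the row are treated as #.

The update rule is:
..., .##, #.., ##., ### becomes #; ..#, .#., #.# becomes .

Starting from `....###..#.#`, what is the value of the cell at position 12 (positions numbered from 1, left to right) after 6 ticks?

###.####...#
###.######.#
###.######.#  (fixed point — unchanged through tick 6)
position 12 holds #

#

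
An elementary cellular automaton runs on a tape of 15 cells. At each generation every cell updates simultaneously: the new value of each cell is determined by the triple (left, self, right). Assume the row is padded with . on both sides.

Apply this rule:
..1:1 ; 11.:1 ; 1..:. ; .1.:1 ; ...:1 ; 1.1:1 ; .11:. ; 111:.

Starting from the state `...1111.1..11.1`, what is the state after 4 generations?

generation 1: 111...111.1.111
generation 2: ..1.11..1111..1
generation 3: 1111.1.1...1.11
generation 4: ...11111.1111.1

...11111.1111.1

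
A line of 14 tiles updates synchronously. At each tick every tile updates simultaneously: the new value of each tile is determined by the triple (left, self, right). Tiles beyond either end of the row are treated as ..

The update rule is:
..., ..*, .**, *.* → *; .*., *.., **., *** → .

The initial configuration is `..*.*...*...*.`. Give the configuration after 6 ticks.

***..**..*..*.

tick 1: **.*..**..**..
tick 2: *.*..**..**..*
tick 3: .*..**..**..*.
tick 4: *..**..**..*..
tick 5: ..**..**..*..*
tick 6: ***..**..*..*.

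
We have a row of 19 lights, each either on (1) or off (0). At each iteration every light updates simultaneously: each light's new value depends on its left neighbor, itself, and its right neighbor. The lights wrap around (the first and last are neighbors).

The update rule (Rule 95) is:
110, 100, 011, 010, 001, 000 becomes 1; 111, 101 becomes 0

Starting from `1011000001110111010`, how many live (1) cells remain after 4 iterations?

1011111111010101010
1010000001010101010
1011111111010101010  (repeats iteration 1; period 2)
iteration 4: 1010000001010101010
count of 1: 7

7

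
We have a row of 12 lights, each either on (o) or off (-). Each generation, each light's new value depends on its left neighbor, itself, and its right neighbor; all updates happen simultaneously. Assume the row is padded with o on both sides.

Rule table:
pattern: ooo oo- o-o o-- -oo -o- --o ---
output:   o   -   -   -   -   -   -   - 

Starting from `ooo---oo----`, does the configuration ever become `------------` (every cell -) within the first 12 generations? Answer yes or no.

yes

oo----------
o-----------
------------
all cells are - at generation 3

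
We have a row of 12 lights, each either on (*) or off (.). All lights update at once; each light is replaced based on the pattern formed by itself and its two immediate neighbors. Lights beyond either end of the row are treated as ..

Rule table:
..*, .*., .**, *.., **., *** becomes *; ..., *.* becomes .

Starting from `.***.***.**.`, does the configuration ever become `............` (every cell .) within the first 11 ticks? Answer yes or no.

tick 1: ****.***.***
tick 2: ****.***.***  (fixed point — unchanged through tick 11)
tick 11 is ****.***.***, still not uniform .

no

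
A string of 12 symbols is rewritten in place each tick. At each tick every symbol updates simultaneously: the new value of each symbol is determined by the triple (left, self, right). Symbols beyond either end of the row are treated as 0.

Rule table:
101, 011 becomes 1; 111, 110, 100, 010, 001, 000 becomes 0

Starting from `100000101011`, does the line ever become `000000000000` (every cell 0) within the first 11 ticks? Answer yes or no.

000000010110
000000001100
000000001000
000000000000
all cells are 0 at tick 4

yes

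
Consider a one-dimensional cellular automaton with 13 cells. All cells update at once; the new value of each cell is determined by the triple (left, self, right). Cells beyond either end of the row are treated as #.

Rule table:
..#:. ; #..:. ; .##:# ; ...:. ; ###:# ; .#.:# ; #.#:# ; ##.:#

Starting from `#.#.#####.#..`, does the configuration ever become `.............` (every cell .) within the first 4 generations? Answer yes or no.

no

###########..
###########..  (fixed point — unchanged through generation 4)
generation 4 is ###########.., still not uniform .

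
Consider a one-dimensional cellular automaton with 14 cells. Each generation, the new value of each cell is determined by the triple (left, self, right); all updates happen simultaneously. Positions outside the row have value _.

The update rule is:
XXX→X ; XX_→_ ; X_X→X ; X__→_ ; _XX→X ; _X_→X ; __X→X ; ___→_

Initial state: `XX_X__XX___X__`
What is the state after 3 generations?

X_XX_XX___XX__
XXX_XX___XX___
XX_XX___XX____

XX_XX___XX____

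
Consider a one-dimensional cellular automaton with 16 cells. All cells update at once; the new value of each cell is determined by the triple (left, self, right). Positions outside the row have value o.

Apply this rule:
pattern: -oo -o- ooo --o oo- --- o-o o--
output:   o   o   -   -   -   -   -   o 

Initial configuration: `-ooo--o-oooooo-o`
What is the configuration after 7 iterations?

-o--o-o-o-o-o--o

-o--o-o-o------o
-oo-o-o-oo-----o
-o--o-o-o-o----o
-oo-o-o-o-oo---o
-o--o-o-o-o-o--o
-oo-o-o-o-o-oo-o
-o--o-o-o-o-o--o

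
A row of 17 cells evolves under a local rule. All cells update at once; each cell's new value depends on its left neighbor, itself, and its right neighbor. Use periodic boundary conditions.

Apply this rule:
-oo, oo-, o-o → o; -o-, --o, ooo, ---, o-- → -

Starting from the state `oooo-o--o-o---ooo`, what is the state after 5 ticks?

---oo----o----o--
---oo------------
---oo------------  (fixed point — unchanged through tick 5)

---oo------------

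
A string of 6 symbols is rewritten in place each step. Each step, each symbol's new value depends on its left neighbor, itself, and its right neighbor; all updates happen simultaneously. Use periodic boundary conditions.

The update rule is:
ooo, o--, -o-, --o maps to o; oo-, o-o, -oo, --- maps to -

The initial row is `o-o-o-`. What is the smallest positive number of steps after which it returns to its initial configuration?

1

step 1: o-o-o-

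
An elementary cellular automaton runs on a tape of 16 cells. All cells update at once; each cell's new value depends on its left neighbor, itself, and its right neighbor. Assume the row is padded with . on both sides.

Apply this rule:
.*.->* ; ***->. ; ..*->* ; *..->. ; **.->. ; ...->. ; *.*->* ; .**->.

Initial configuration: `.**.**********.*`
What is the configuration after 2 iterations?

*.**.........*..

*..*..........**
*.**.........*..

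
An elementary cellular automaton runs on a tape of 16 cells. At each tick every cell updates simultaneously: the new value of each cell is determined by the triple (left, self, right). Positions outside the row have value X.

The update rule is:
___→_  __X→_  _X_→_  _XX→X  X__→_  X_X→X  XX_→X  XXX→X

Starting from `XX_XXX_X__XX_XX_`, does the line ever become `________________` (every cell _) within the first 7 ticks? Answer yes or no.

no

XXXXXXX___XXXXXX
XXXXXXX___XXXXXX  (fixed point — unchanged through tick 7)
tick 7 is XXXXXXX___XXXXXX, still not uniform _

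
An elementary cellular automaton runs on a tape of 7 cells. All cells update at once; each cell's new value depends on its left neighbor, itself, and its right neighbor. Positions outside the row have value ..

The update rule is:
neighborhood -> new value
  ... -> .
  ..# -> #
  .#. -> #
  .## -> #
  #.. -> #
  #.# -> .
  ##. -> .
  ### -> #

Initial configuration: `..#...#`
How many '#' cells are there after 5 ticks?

6

tick 1: .###.##
tick 2: ###..#.
tick 3: ##.####
tick 4: #..###.
tick 5: #####.#
count of #: 6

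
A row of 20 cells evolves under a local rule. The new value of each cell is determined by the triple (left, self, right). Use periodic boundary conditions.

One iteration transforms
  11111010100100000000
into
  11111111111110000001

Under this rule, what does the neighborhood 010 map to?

At position 6 the neighborhood is 010; the next row has 1 there.

1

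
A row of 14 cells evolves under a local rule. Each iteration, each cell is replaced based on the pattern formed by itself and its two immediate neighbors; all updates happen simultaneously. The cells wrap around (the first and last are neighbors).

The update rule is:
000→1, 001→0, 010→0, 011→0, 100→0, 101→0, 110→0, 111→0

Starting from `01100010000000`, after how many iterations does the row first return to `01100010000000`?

2

iteration 1: 00001000111111
iteration 2: 01100010000000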